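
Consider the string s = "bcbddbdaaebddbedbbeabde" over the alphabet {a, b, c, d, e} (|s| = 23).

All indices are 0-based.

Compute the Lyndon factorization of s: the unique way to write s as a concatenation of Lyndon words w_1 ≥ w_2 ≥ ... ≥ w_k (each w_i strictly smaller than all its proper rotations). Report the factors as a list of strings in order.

emit factor 1: 'bcbddbd' (i=0, period=7)
emit factor 2: 'aaebddbedbbeabde' (i=7, period=16)

["bcbddbd", "aaebddbedbbeabde"]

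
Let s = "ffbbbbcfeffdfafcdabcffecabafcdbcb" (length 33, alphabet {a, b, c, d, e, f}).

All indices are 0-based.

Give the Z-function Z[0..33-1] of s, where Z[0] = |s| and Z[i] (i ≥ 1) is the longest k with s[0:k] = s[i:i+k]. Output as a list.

Z[0]=33
i=1: outside box; Z[1]=1 scan→box=[1,2)
i=2: outside box; Z[2]=0
i=3: outside box; Z[3]=0
i=4: outside box; Z[4]=0
i=5: outside box; Z[5]=0
i=6: outside box; Z[6]=0
i=7: outside box; Z[7]=1 scan→box=[7,8)
i=8: outside box; Z[8]=0
i=9: outside box; Z[9]=2 scan→box=[9,11)
i=10: min(r-i=1, Z[1]=1)=1; Z[10]=1
i=11: outside box; Z[11]=0
i=12: outside box; Z[12]=1 scan→box=[12,13)
i=13: outside box; Z[13]=0
i=14: outside box; Z[14]=1 scan→box=[14,15)
i=15: outside box; Z[15]=0
i=16: outside box; Z[16]=0
i=17: outside box; Z[17]=0
i=18: outside box; Z[18]=0
i=19: outside box; Z[19]=0
i=20: outside box; Z[20]=2 scan→box=[20,22)
i=21: min(r-i=1, Z[1]=1)=1; Z[21]=1
i=22: outside box; Z[22]=0
i=23: outside box; Z[23]=0
i=24: outside box; Z[24]=0
i=25: outside box; Z[25]=0
i=26: outside box; Z[26]=0
i=27: outside box; Z[27]=1 scan→box=[27,28)
i=28: outside box; Z[28]=0
i=29: outside box; Z[29]=0
i=30: outside box; Z[30]=0
i=31: outside box; Z[31]=0
i=32: outside box; Z[32]=0

[33, 1, 0, 0, 0, 0, 0, 1, 0, 2, 1, 0, 1, 0, 1, 0, 0, 0, 0, 0, 2, 1, 0, 0, 0, 0, 0, 1, 0, 0, 0, 0, 0]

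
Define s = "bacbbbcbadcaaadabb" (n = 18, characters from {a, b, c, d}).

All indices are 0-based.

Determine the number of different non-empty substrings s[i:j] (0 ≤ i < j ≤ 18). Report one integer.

151

sorted suffixes:
  #0 SA[0]=11  'aaadabb'
  #1 SA[1]=12  'aadabb'
  #2 SA[2]=15  'abb'
  #3 SA[3]=1  'acbbbcbadcaaadabb'
  #4 SA[4]=13  'adabb'
  #5 SA[5]=8  'adcaaadabb'
  #6 SA[6]=17  'b'
  #7 SA[7]=0  'bacbbbcbadcaaadabb'
  #8 SA[8]=7  'badcaaadabb'
  #9 SA[9]=16  'bb'
  #10 SA[10]=3  'bbbcbadcaaadabb'
  #11 SA[11]=4  'bbcbadcaaadabb'
  #12 SA[12]=5  'bcbadcaaadabb'
  #13 SA[13]=10  'caaadabb'
  #14 SA[14]=6  'cbadcaaadabb'
  #15 SA[15]=2  'cbbbcbadcaaadabb'
  #16 SA[16]=14  'dabb'
  #17 SA[17]=9  'dcaaadabb'

SA = [11, 12, 15, 1, 13, 8, 17, 0, 7, 16, 3, 4, 5, 10, 6, 2, 14, 9]
rank  pair      lcp
   1  s[11:],s[12:]  2  'aa'
   2  s[12:],s[15:]  1  'a'
   3  s[15:],s[1:]  1  'a'
   4  s[1:],s[13:]  1  'a'
   5  s[13:],s[8:]  2  'ad'
   6  s[8:],s[17:]  0  ''
   7  s[17:],s[0:]  1  'b'
   8  s[0:],s[7:]  2  'ba'
   9  s[7:],s[16:]  1  'b'
  10  s[16:],s[3:]  2  'bb'
  11  s[3:],s[4:]  2  'bb'
  12  s[4:],s[5:]  1  'b'
  13  s[5:],s[10:]  0  ''
  14  s[10:],s[6:]  1  'c'
  15  s[6:],s[2:]  2  'cb'
  16  s[2:],s[14:]  0  ''
  17  s[14:],s[9:]  1  'd'

n(n+1)/2 = 18·19/2 = 171
Σ LCP = 0 + 2 + 1 + 1 + 1 + 2 + 0 + 1 + 2 + 1 + 2 + 2 + 1 + 0 + 1 + 2 + 0 + 1 = 20
distinct = 171 − 20 = 151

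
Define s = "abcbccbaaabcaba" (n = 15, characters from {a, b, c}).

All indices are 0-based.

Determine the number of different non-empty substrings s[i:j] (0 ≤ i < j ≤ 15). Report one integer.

rank→(start, suffix):
  0 → (14, 'a')
  1 → (7, 'aaabcaba')
  2 → (8, 'aabcaba')
  3 → (12, 'aba')
  4 → (9, 'abcaba')
  5 → (0, 'abcbccbaaabcaba')
  6 → (13, 'ba')
  7 → (6, 'baaabcaba')
  8 → (10, 'bcaba')
  9 → (1, 'bcbccbaaabcaba')
  10 → (3, 'bccbaaabcaba')
  11 → (11, 'caba')
  12 → (5, 'cbaaabcaba')
  13 → (2, 'cbccbaaabcaba')
  14 → (4, 'ccbaaabcaba')

SA = [14, 7, 8, 12, 9, 0, 13, 6, 10, 1, 3, 11, 5, 2, 4]
i: (SA[i-1],SA[i]) lcp shared
  1: (14,7) 1 'a'
  2: (7,8) 2 'aa'
  3: (8,12) 1 'a'
  4: (12,9) 2 'ab'
  5: (9,0) 3 'abc'
  6: (0,13) 0 ''
  7: (13,6) 2 'ba'
  8: (6,10) 1 'b'
  9: (10,1) 2 'bc'
  10: (1,3) 2 'bc'
  11: (3,11) 0 ''
  12: (11,5) 1 'c'
  13: (5,2) 2 'cb'
  14: (2,4) 1 'c'

n(n+1)/2 = 15·16/2 = 120
Σ LCP = 0 + 1 + 2 + 1 + 2 + 3 + 0 + 2 + 1 + 2 + 2 + 0 + 1 + 2 + 1 = 20
distinct = 120 − 20 = 100

100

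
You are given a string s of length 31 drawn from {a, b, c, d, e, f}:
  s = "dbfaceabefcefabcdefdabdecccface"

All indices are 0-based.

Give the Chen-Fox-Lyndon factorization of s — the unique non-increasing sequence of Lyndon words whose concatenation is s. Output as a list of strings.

["d", "bf", "ace", "abefcef", "abcdefdabdecccface"]

emit factor 1: 'd' (i=0, period=1)
emit factor 2: 'bf' (i=1, period=2)
emit factor 3: 'ace' (i=3, period=3)
emit factor 4: 'abefcef' (i=6, period=7)
emit factor 5: 'abcdefdabdecccface' (i=13, period=18)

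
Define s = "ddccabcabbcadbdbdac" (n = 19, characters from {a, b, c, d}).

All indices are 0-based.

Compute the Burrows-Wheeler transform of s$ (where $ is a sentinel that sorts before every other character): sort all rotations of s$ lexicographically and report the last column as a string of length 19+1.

cccdcaabddabcbdbbad$

rank  rotation              last
    0  $ddccabcabbcadbdbdac  c
    1  abbcadbdbdac$ddccabc  c
    2  abcabbcadbdbdac$ddcc  c
    3  ac$ddccabcabbcadbdbd  d
    4  adbdbdac$ddccabcabbc  c
    5  bbcadbdbdac$ddccabca  a
    6  bcabbcadbdbdac$ddcca  a
    7  bcadbdbdac$ddccabcab  b
    8  bdac$ddccabcabbcadbd  d
    9  bdbdac$ddccabcabbcad  d
   10  c$ddccabcabbcadbdbda  a
   11  cabbcadbdbdac$ddccab  b
   12  cabcabbcadbdbdac$ddc  c
   13  cadbdbdac$ddccabcabb  b
   14  ccabcabbcadbdbdac$dd  d
   15  dac$ddccabcabbcadbdb  b
   16  dbdac$ddccabcabbcadb  b
   17  dbdbdac$ddccabcabbca  a
   18  dccabcabbcadbdbdac$d  d
   19  ddccabcabbcadbdbdac$  $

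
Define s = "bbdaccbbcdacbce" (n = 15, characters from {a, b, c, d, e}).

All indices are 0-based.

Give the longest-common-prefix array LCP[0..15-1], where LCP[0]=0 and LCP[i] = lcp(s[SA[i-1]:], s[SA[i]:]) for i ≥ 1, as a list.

[0, 2, 0, 2, 1, 2, 1, 0, 2, 1, 1, 1, 0, 3, 0]

rank | idx | suffix
   0 |  10 | acbce
   1 |   3 | accbbcdacbce
   2 |   6 | bbcdacbce
   3 |   0 | bbdaccbbcdacbce
   4 |   7 | bcdacbce
   5 |  12 | bce
   6 |   1 | bdaccbbcdacbce
   7 |   5 | cbbcdacbce
   8 |  11 | cbce
   9 |   4 | ccbbcdacbce
  10 |   8 | cdacbce
  11 |  13 | ce
  12 |   9 | dacbce
  13 |   2 | daccbbcdacbce
  14 |  14 | e

SA = [10, 3, 6, 0, 7, 12, 1, 5, 11, 4, 8, 13, 9, 2, 14]
[i] adj suffixes → lcp
  [1] 10/3 → 2 ('ac')
  [2] 3/6 → 0 ('')
  [3] 6/0 → 2 ('bb')
  [4] 0/7 → 1 ('b')
  [5] 7/12 → 2 ('bc')
  [6] 12/1 → 1 ('b')
  [7] 1/5 → 0 ('')
  [8] 5/11 → 2 ('cb')
  [9] 11/4 → 1 ('c')
  [10] 4/8 → 1 ('c')
  [11] 8/13 → 1 ('c')
  [12] 13/9 → 0 ('')
  [13] 9/2 → 3 ('dac')
  [14] 2/14 → 0 ('')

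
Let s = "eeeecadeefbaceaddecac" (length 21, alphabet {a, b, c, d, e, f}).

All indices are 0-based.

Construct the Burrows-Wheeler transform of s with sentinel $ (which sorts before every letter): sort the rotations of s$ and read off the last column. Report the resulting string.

rank  rotation                last
    0  $eeeecadeefbaceaddecac  c
    1  ac$eeeecadeefbaceaddec  c
    2  aceaddecac$eeeecadeefb  b
    3  addecac$eeeecadeefbace  e
    4  adeefbaceaddecac$eeeec  c
    5  baceaddecac$eeeecadeef  f
    6  c$eeeecadeefbaceaddeca  a
    7  cac$eeeecadeefbaceadde  e
    8  cadeefbaceaddecac$eeee  e
    9  ceaddecac$eeeecadeefba  a
   10  ddecac$eeeecadeefbacea  a
   11  decac$eeeecadeefbacead  d
   12  deefbaceaddecac$eeeeca  a
   13  eaddecac$eeeecadeefbac  c
   14  ecac$eeeecadeefbaceadd  d
   15  ecadeefbaceaddecac$eee  e
   16  eecadeefbaceaddecac$ee  e
   17  eeecadeefbaceaddecac$e  e
   18  eeeecadeefbaceaddecac$  $
   19  eefbaceaddecac$eeeecad  d
   20  efbaceaddecac$eeeecade  e
   21  fbaceaddecac$eeeecadee  e

ccbecfaeeaadacdeee$dee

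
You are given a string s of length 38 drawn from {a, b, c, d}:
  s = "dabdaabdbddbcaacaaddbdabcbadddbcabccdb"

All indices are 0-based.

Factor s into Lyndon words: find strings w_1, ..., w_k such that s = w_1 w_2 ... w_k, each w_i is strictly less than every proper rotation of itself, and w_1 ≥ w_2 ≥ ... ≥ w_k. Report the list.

emit factor 1: 'd' (i=0, period=1)
emit factor 2: 'abd' (i=1, period=3)
emit factor 3: 'aabdbddbcaacaaddbdabcbadddbcabccdb' (i=4, period=34)

["d", "abd", "aabdbddbcaacaaddbdabcbadddbcabccdb"]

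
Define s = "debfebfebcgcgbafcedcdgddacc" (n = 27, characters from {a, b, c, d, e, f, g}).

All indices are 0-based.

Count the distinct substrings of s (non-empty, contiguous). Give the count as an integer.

rank | idx | suffix
   0 |  24 | acc
   1 |  14 | afcedcdgddacc
   2 |  13 | bafcedcdgddacc
   3 |   8 | bcgcgbafcedcdgddacc
   4 |   5 | bfebcgcgbafcedcdgddacc
   5 |   2 | bfebfebcgcgbafcedcdgddacc
   6 |  26 | c
   7 |  25 | cc
   8 |  19 | cdgddacc
   9 |  16 | cedcdgddacc
  10 |  11 | cgbafcedcdgddacc
  11 |   9 | cgcgbafcedcdgddacc
  12 |  23 | dacc
  13 |  18 | dcdgddacc
  14 |  22 | ddacc
  15 |   0 | debfebfebcgcgbafcedcdgddacc
  16 |  20 | dgddacc
  17 |   7 | ebcgcgbafcedcdgddacc
  18 |   4 | ebfebcgcgbafcedcdgddacc
  19 |   1 | ebfebfebcgcgbafcedcdgddacc
  20 |  17 | edcdgddacc
  21 |  15 | fcedcdgddacc
  22 |   6 | febcgcgbafcedcdgddacc
  23 |   3 | febfebcgcgbafcedcdgddacc
  24 |  12 | gbafcedcdgddacc
  25 |  10 | gcgbafcedcdgddacc
  26 |  21 | gddacc

SA = [24, 14, 13, 8, 5, 2, 26, 25, 19, 16, 11, 9, 23, 18, 22, 0, 20, 7, 4, 1, 17, 15, 6, 3, 12, 10, 21]
[i] adj suffixes → lcp
  [1] 24/14 → 1 ('a')
  [2] 14/13 → 0 ('')
  [3] 13/8 → 1 ('b')
  [4] 8/5 → 1 ('b')
  [5] 5/2 → 4 ('bfeb')
  [6] 2/26 → 0 ('')
  [7] 26/25 → 1 ('c')
  [8] 25/19 → 1 ('c')
  [9] 19/16 → 1 ('c')
  [10] 16/11 → 1 ('c')
  [11] 11/9 → 2 ('cg')
  [12] 9/23 → 0 ('')
  [13] 23/18 → 1 ('d')
  [14] 18/22 → 1 ('d')
  [15] 22/0 → 1 ('d')
  [16] 0/20 → 1 ('d')
  [17] 20/7 → 0 ('')
  [18] 7/4 → 2 ('eb')
  [19] 4/1 → 5 ('ebfeb')
  [20] 1/17 → 1 ('e')
  [21] 17/15 → 0 ('')
  [22] 15/6 → 1 ('f')
  [23] 6/3 → 3 ('feb')
  [24] 3/12 → 0 ('')
  [25] 12/10 → 1 ('g')
  [26] 10/21 → 1 ('g')

n(n+1)/2 = 27·28/2 = 378
Σ LCP = 0 + 1 + 0 + 1 + 1 + 4 + 0 + 1 + 1 + 1 + 1 + 2 + 0 + 1 + 1 + 1 + 1 + 0 + 2 + 5 + 1 + 0 + 1 + 3 + 0 + 1 + 1 = 31
distinct = 378 − 31 = 347

347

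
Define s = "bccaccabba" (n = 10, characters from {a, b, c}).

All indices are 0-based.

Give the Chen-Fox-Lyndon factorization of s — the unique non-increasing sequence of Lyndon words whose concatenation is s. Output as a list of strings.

["bcc", "acc", "abb", "a"]

emit factor 1: 'bcc' (i=0, period=3)
emit factor 2: 'acc' (i=3, period=3)
emit factor 3: 'abb' (i=6, period=3)
emit factor 4: 'a' (i=9, period=1)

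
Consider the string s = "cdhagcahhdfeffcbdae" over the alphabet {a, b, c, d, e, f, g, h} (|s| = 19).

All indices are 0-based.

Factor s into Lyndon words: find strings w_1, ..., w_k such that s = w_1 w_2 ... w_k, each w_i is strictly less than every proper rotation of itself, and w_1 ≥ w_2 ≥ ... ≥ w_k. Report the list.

["cdh", "agcahhdfeffcbd", "ae"]

emit factor 1: 'cdh' (i=0, period=3)
emit factor 2: 'agcahhdfeffcbd' (i=3, period=14)
emit factor 3: 'ae' (i=17, period=2)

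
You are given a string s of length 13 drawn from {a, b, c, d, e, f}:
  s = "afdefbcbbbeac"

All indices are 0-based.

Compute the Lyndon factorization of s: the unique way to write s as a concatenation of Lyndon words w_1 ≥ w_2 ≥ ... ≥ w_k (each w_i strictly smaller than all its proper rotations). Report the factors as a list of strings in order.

emit factor 1: 'afdefbcbbbe' (i=0, period=11)
emit factor 2: 'ac' (i=11, period=2)

["afdefbcbbbe", "ac"]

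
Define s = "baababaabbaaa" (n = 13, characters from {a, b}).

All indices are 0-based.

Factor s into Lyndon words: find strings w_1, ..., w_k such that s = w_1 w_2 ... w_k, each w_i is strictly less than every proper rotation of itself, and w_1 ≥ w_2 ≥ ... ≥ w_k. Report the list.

["b", "aababaabb", "a", "a", "a"]

emit factor 1: 'b' (i=0, period=1)
emit factor 2: 'aababaabb' (i=1, period=9)
emit factor 3: 'a' (i=10, period=1)
emit factor 4: 'a' (i=11, period=1)
emit factor 5: 'a' (i=12, period=1)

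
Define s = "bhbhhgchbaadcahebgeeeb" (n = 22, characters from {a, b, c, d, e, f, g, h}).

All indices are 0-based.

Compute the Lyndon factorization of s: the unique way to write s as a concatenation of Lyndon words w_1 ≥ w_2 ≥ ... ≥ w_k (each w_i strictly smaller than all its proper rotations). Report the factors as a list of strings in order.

emit factor 1: 'bhbhhgch' (i=0, period=8)
emit factor 2: 'b' (i=8, period=1)
emit factor 3: 'aadcahebgeeeb' (i=9, period=13)

["bhbhhgch", "b", "aadcahebgeeeb"]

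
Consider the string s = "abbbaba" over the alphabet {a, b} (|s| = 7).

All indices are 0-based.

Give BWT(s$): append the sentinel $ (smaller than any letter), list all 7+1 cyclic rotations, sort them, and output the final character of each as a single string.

rank  rotation  last
    0  $abbbaba  a
    1  a$abbbab  b
    2  aba$abbb  b
    3  abbbaba$  $
    4  ba$abbba  a
    5  baba$abb  b
    6  bbaba$ab  b
    7  bbbaba$a  a

abb$abba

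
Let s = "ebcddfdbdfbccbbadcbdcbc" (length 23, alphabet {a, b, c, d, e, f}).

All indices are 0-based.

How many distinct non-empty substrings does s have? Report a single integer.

sorted suffixes:
  #0 SA[0]=15  'adcbdcbc'
  #1 SA[1]=14  'badcbdcbc'
  #2 SA[2]=13  'bbadcbdcbc'
  #3 SA[3]=21  'bc'
  #4 SA[4]=10  'bccbbadcbdcbc'
  #5 SA[5]=1  'bcddfdbdfbccbbadcbdcbc'
  #6 SA[6]=18  'bdcbc'
  #7 SA[7]=7  'bdfbccbbadcbdcbc'
  #8 SA[8]=22  'c'
  #9 SA[9]=12  'cbbadcbdcbc'
  #10 SA[10]=20  'cbc'
  #11 SA[11]=17  'cbdcbc'
  #12 SA[12]=11  'ccbbadcbdcbc'
  #13 SA[13]=2  'cddfdbdfbccbbadcbdcbc'
  #14 SA[14]=6  'dbdfbccbbadcbdcbc'
  #15 SA[15]=19  'dcbc'
  #16 SA[16]=16  'dcbdcbc'
  #17 SA[17]=3  'ddfdbdfbccbbadcbdcbc'
  #18 SA[18]=8  'dfbccbbadcbdcbc'
  #19 SA[19]=4  'dfdbdfbccbbadcbdcbc'
  #20 SA[20]=0  'ebcddfdbdfbccbbadcbdcbc'
  #21 SA[21]=9  'fbccbbadcbdcbc'
  #22 SA[22]=5  'fdbdfbccbbadcbdcbc'

SA = [15, 14, 13, 21, 10, 1, 18, 7, 22, 12, 20, 17, 11, 2, 6, 19, 16, 3, 8, 4, 0, 9, 5]
[i] adj suffixes → lcp
  [1] 15/14 → 0 ('')
  [2] 14/13 → 1 ('b')
  [3] 13/21 → 1 ('b')
  [4] 21/10 → 2 ('bc')
  [5] 10/1 → 2 ('bc')
  [6] 1/18 → 1 ('b')
  [7] 18/7 → 2 ('bd')
  [8] 7/22 → 0 ('')
  [9] 22/12 → 1 ('c')
  [10] 12/20 → 2 ('cb')
  [11] 20/17 → 2 ('cb')
  [12] 17/11 → 1 ('c')
  [13] 11/2 → 1 ('c')
  [14] 2/6 → 0 ('')
  [15] 6/19 → 1 ('d')
  [16] 19/16 → 3 ('dcb')
  [17] 16/3 → 1 ('d')
  [18] 3/8 → 1 ('d')
  [19] 8/4 → 2 ('df')
  [20] 4/0 → 0 ('')
  [21] 0/9 → 0 ('')
  [22] 9/5 → 1 ('f')

n(n+1)/2 = 23·24/2 = 276
Σ LCP = 0 + 0 + 1 + 1 + 2 + 2 + 1 + 2 + 0 + 1 + 2 + 2 + 1 + 1 + 0 + 1 + 3 + 1 + 1 + 2 + 0 + 0 + 1 = 25
distinct = 276 − 25 = 251

251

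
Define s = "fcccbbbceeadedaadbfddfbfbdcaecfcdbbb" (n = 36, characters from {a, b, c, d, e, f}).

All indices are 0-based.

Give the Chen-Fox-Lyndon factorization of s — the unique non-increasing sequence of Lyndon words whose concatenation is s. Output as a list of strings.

emit factor 1: 'f' (i=0, period=1)
emit factor 2: 'c' (i=1, period=1)
emit factor 3: 'c' (i=2, period=1)
emit factor 4: 'c' (i=3, period=1)
emit factor 5: 'bbbcee' (i=4, period=6)
emit factor 6: 'aded' (i=10, period=4)
emit factor 7: 'aadbfddfbfbdcaecfcdbbb' (i=14, period=22)

["f", "c", "c", "c", "bbbcee", "aded", "aadbfddfbfbdcaecfcdbbb"]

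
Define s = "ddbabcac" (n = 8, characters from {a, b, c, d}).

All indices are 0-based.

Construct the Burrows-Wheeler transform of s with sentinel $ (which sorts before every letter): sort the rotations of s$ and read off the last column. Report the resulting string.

rank  rotation   last
    0  $ddbabcac  c
    1  abcac$ddb  b
    2  ac$ddbabc  c
    3  babcac$dd  d
    4  bcac$ddba  a
    5  c$ddbabca  a
    6  cac$ddbab  b
    7  dbabcac$d  d
    8  ddbabcac$  $

cbcdaabd$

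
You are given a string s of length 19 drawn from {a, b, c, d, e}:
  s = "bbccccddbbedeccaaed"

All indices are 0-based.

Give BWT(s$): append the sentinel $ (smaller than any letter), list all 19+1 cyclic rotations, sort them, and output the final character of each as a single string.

rank  rotation              last
    0  $bbccccddbbedeccaaed  d
    1  aaed$bbccccddbbedecc  c
    2  aed$bbccccddbbedecca  a
    3  bbccccddbbedeccaaed$  $
    4  bbedeccaaed$bbccccdd  d
    5  bccccddbbedeccaaed$b  b
    6  bedeccaaed$bbccccddb  b
    7  caaed$bbccccddbbedec  c
    8  ccaaed$bbccccddbbede  e
    9  ccccddbbedeccaaed$bb  b
   10  cccddbbedeccaaed$bbc  c
   11  ccddbbedeccaaed$bbcc  c
   12  cddbbedeccaaed$bbccc  c
   13  d$bbccccddbbedeccaae  e
   14  dbbedeccaaed$bbccccd  d
   15  ddbbedeccaaed$bbcccc  c
   16  deccaaed$bbccccddbbe  e
   17  eccaaed$bbccccddbbed  d
   18  ed$bbccccddbbedeccaa  a
   19  edeccaaed$bbccccddbb  b

dca$dbbcebcccedcedab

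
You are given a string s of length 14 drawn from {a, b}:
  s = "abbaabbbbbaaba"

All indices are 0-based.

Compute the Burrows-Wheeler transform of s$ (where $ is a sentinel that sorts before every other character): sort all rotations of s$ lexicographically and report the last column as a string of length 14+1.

rank  rotation         last
    0  $abbaabbbbbaaba  a
    1  a$abbaabbbbbaab  b
    2  aaba$abbaabbbbb  b
    3  aabbbbbaaba$abb  b
    4  aba$abbaabbbbba  a
    5  abbaabbbbbaaba$  $
    6  abbbbbaaba$abba  a
    7  ba$abbaabbbbbaa  a
    8  baaba$abbaabbbb  b
    9  baabbbbbaaba$ab  b
   10  bbaaba$abbaabbb  b
   11  bbaabbbbbaaba$a  a
   12  bbbaaba$abbaabb  b
   13  bbbbaaba$abbaab  b
   14  bbbbbaaba$abbaa  a

abbba$aabbbabba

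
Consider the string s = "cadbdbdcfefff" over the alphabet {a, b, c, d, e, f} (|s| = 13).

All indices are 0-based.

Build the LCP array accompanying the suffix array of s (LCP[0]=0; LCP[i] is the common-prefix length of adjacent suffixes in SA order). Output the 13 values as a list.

sorted suffixes:
  #0 SA[0]=1  'adbdbdcfefff'
  #1 SA[1]=3  'bdbdcfefff'
  #2 SA[2]=5  'bdcfefff'
  #3 SA[3]=0  'cadbdbdcfefff'
  #4 SA[4]=7  'cfefff'
  #5 SA[5]=2  'dbdbdcfefff'
  #6 SA[6]=4  'dbdcfefff'
  #7 SA[7]=6  'dcfefff'
  #8 SA[8]=9  'efff'
  #9 SA[9]=12  'f'
  #10 SA[10]=8  'fefff'
  #11 SA[11]=11  'ff'
  #12 SA[12]=10  'fff'

SA = [1, 3, 5, 0, 7, 2, 4, 6, 9, 12, 8, 11, 10]
i: (SA[i-1],SA[i]) lcp shared
  1: (1,3) 0 ''
  2: (3,5) 2 'bd'
  3: (5,0) 0 ''
  4: (0,7) 1 'c'
  5: (7,2) 0 ''
  6: (2,4) 3 'dbd'
  7: (4,6) 1 'd'
  8: (6,9) 0 ''
  9: (9,12) 0 ''
  10: (12,8) 1 'f'
  11: (8,11) 1 'f'
  12: (11,10) 2 'ff'

[0, 0, 2, 0, 1, 0, 3, 1, 0, 0, 1, 1, 2]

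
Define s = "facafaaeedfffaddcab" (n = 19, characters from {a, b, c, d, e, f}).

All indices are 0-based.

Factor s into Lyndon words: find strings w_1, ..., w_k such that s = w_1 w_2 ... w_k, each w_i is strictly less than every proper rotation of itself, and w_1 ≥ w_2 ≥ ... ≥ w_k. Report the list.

emit factor 1: 'f' (i=0, period=1)
emit factor 2: 'acaf' (i=1, period=4)
emit factor 3: 'aaeedfffaddcab' (i=5, period=14)

["f", "acaf", "aaeedfffaddcab"]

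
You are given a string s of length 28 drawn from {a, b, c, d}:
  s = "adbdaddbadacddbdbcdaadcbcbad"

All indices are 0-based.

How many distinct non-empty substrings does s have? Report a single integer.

364

rank→(start, suffix):
  0 → (19, 'aadcbcbad')
  1 → (10, 'acddbdbcdaadcbcbad')
  2 → (26, 'ad')
  3 → (8, 'adacddbdbcdaadcbcbad')
  4 → (0, 'adbdaddbadacddbdbcdaadcbcbad')
  5 → (20, 'adcbcbad')
  6 → (4, 'addbadacddbdbcdaadcbcbad')
  7 → (25, 'bad')
  8 → (7, 'badacddbdbcdaadcbcbad')
  9 → (23, 'bcbad')
  10 → (16, 'bcdaadcbcbad')
  11 → (2, 'bdaddbadacddbdbcdaadcbcbad')
  12 → (14, 'bdbcdaadcbcbad')
  13 → (24, 'cbad')
  14 → (22, 'cbcbad')
  15 → (17, 'cdaadcbcbad')
  16 → (11, 'cddbdbcdaadcbcbad')
  17 → (27, 'd')
  18 → (18, 'daadcbcbad')
  19 → (9, 'dacddbdbcdaadcbcbad')
  20 → (3, 'daddbadacddbdbcdaadcbcbad')
  21 → (6, 'dbadacddbdbcdaadcbcbad')
  22 → (15, 'dbcdaadcbcbad')
  23 → (1, 'dbdaddbadacddbdbcdaadcbcbad')
  24 → (13, 'dbdbcdaadcbcbad')
  25 → (21, 'dcbcbad')
  26 → (5, 'ddbadacddbdbcdaadcbcbad')
  27 → (12, 'ddbdbcdaadcbcbad')

SA = [19, 10, 26, 8, 0, 20, 4, 25, 7, 23, 16, 2, 14, 24, 22, 17, 11, 27, 18, 9, 3, 6, 15, 1, 13, 21, 5, 12]
rank  pair      lcp
   1  s[19:],s[10:]  1  'a'
   2  s[10:],s[26:]  1  'a'
   3  s[26:],s[8:]  2  'ad'
   4  s[8:],s[0:]  2  'ad'
   5  s[0:],s[20:]  2  'ad'
   6  s[20:],s[4:]  2  'ad'
   7  s[4:],s[25:]  0  ''
   8  s[25:],s[7:]  3  'bad'
   9  s[7:],s[23:]  1  'b'
  10  s[23:],s[16:]  2  'bc'
  11  s[16:],s[2:]  1  'b'
  12  s[2:],s[14:]  2  'bd'
  13  s[14:],s[24:]  0  ''
  14  s[24:],s[22:]  2  'cb'
  15  s[22:],s[17:]  1  'c'
  16  s[17:],s[11:]  2  'cd'
  17  s[11:],s[27:]  0  ''
  18  s[27:],s[18:]  1  'd'
  19  s[18:],s[9:]  2  'da'
  20  s[9:],s[3:]  2  'da'
  21  s[3:],s[6:]  1  'd'
  22  s[6:],s[15:]  2  'db'
  23  s[15:],s[1:]  2  'db'
  24  s[1:],s[13:]  3  'dbd'
  25  s[13:],s[21:]  1  'd'
  26  s[21:],s[5:]  1  'd'
  27  s[5:],s[12:]  3  'ddb'

n(n+1)/2 = 28·29/2 = 406
Σ LCP = 0 + 1 + 1 + 2 + 2 + 2 + 2 + 0 + 3 + 1 + 2 + 1 + 2 + 0 + 2 + 1 + 2 + 0 + 1 + 2 + 2 + 1 + 2 + 2 + 3 + 1 + 1 + 3 = 42
distinct = 406 − 42 = 364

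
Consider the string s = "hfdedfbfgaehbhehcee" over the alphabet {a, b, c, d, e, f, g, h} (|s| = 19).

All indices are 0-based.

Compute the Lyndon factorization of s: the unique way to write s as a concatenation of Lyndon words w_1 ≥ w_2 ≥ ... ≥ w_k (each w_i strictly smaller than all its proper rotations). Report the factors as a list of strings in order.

emit factor 1: 'h' (i=0, period=1)
emit factor 2: 'f' (i=1, period=1)
emit factor 3: 'dedf' (i=2, period=4)
emit factor 4: 'bfg' (i=6, period=3)
emit factor 5: 'aehbhehcee' (i=9, period=10)

["h", "f", "dedf", "bfg", "aehbhehcee"]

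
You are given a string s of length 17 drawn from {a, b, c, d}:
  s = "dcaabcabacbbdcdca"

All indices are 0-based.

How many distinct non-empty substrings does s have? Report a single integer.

rank | idx | suffix
   0 |  16 | a
   1 |   2 | aabcabacbbdcdca
   2 |   6 | abacbbdcdca
   3 |   3 | abcabacbbdcdca
   4 |   8 | acbbdcdca
   5 |   7 | bacbbdcdca
   6 |  10 | bbdcdca
   7 |   4 | bcabacbbdcdca
   8 |  11 | bdcdca
   9 |  15 | ca
  10 |   1 | caabcabacbbdcdca
  11 |   5 | cabacbbdcdca
  12 |   9 | cbbdcdca
  13 |  13 | cdca
  14 |  14 | dca
  15 |   0 | dcaabcabacbbdcdca
  16 |  12 | dcdca

SA = [16, 2, 6, 3, 8, 7, 10, 4, 11, 15, 1, 5, 9, 13, 14, 0, 12]
i: (SA[i-1],SA[i]) lcp shared
  1: (16,2) 1 'a'
  2: (2,6) 1 'a'
  3: (6,3) 2 'ab'
  4: (3,8) 1 'a'
  5: (8,7) 0 ''
  6: (7,10) 1 'b'
  7: (10,4) 1 'b'
  8: (4,11) 1 'b'
  9: (11,15) 0 ''
  10: (15,1) 2 'ca'
  11: (1,5) 2 'ca'
  12: (5,9) 1 'c'
  13: (9,13) 1 'c'
  14: (13,14) 0 ''
  15: (14,0) 3 'dca'
  16: (0,12) 2 'dc'

n(n+1)/2 = 17·18/2 = 153
Σ LCP = 0 + 1 + 1 + 2 + 1 + 0 + 1 + 1 + 1 + 0 + 2 + 2 + 1 + 1 + 0 + 3 + 2 = 19
distinct = 153 − 19 = 134

134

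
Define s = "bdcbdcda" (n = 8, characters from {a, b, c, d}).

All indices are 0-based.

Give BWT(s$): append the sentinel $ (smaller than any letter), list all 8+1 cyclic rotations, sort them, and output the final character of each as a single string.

ad$cddcbb

rank  rotation   last
    0  $bdcbdcda  a
    1  a$bdcbdcd  d
    2  bdcbdcda$  $
    3  bdcda$bdc  c
    4  cbdcda$bd  d
    5  cda$bdcbd  d
    6  da$bdcbdc  c
    7  dcbdcda$b  b
    8  dcda$bdcb  b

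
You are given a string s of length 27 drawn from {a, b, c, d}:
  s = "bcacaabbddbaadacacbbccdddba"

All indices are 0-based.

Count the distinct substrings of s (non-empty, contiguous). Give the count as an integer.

339

sorted suffixes:
  #0 SA[0]=26  'a'
  #1 SA[1]=4  'aabbddbaadacacbbccdddba'
  #2 SA[2]=11  'aadacacbbccdddba'
  #3 SA[3]=5  'abbddbaadacacbbccdddba'
  #4 SA[4]=2  'acaabbddbaadacacbbccdddba'
  #5 SA[5]=14  'acacbbccdddba'
  #6 SA[6]=16  'acbbccdddba'
  #7 SA[7]=12  'adacacbbccdddba'
  #8 SA[8]=25  'ba'
  #9 SA[9]=10  'baadacacbbccdddba'
  #10 SA[10]=18  'bbccdddba'
  #11 SA[11]=6  'bbddbaadacacbbccdddba'
  #12 SA[12]=0  'bcacaabbddbaadacacbbccdddba'
  #13 SA[13]=19  'bccdddba'
  #14 SA[14]=7  'bddbaadacacbbccdddba'
  #15 SA[15]=3  'caabbddbaadacacbbccdddba'
  #16 SA[16]=1  'cacaabbddbaadacacbbccdddba'
  #17 SA[17]=15  'cacbbccdddba'
  #18 SA[18]=17  'cbbccdddba'
  #19 SA[19]=20  'ccdddba'
  #20 SA[20]=21  'cdddba'
  #21 SA[21]=13  'dacacbbccdddba'
  #22 SA[22]=24  'dba'
  #23 SA[23]=9  'dbaadacacbbccdddba'
  #24 SA[24]=23  'ddba'
  #25 SA[25]=8  'ddbaadacacbbccdddba'
  #26 SA[26]=22  'dddba'

SA = [26, 4, 11, 5, 2, 14, 16, 12, 25, 10, 18, 6, 0, 19, 7, 3, 1, 15, 17, 20, 21, 13, 24, 9, 23, 8, 22]
rank  pair      lcp
   1  s[26:],s[4:]  1  'a'
   2  s[4:],s[11:]  2  'aa'
   3  s[11:],s[5:]  1  'a'
   4  s[5:],s[2:]  1  'a'
   5  s[2:],s[14:]  3  'aca'
   6  s[14:],s[16:]  2  'ac'
   7  s[16:],s[12:]  1  'a'
   8  s[12:],s[25:]  0  ''
   9  s[25:],s[10:]  2  'ba'
  10  s[10:],s[18:]  1  'b'
  11  s[18:],s[6:]  2  'bb'
  12  s[6:],s[0:]  1  'b'
  13  s[0:],s[19:]  2  'bc'
  14  s[19:],s[7:]  1  'b'
  15  s[7:],s[3:]  0  ''
  16  s[3:],s[1:]  2  'ca'
  17  s[1:],s[15:]  3  'cac'
  18  s[15:],s[17:]  1  'c'
  19  s[17:],s[20:]  1  'c'
  20  s[20:],s[21:]  1  'c'
  21  s[21:],s[13:]  0  ''
  22  s[13:],s[24:]  1  'd'
  23  s[24:],s[9:]  3  'dba'
  24  s[9:],s[23:]  1  'd'
  25  s[23:],s[8:]  4  'ddba'
  26  s[8:],s[22:]  2  'dd'

n(n+1)/2 = 27·28/2 = 378
Σ LCP = 0 + 1 + 2 + 1 + 1 + 3 + 2 + 1 + 0 + 2 + 1 + 2 + 1 + 2 + 1 + 0 + 2 + 3 + 1 + 1 + 1 + 0 + 1 + 3 + 1 + 4 + 2 = 39
distinct = 378 − 39 = 339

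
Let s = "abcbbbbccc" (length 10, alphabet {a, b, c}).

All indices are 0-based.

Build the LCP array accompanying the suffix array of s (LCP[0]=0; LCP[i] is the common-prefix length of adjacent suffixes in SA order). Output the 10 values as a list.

sorted suffixes:
  #0 SA[0]=0  'abcbbbbccc'
  #1 SA[1]=3  'bbbbccc'
  #2 SA[2]=4  'bbbccc'
  #3 SA[3]=5  'bbccc'
  #4 SA[4]=1  'bcbbbbccc'
  #5 SA[5]=6  'bccc'
  #6 SA[6]=9  'c'
  #7 SA[7]=2  'cbbbbccc'
  #8 SA[8]=8  'cc'
  #9 SA[9]=7  'ccc'

SA = [0, 3, 4, 5, 1, 6, 9, 2, 8, 7]
i: (SA[i-1],SA[i]) lcp shared
  1: (0,3) 0 ''
  2: (3,4) 3 'bbb'
  3: (4,5) 2 'bb'
  4: (5,1) 1 'b'
  5: (1,6) 2 'bc'
  6: (6,9) 0 ''
  7: (9,2) 1 'c'
  8: (2,8) 1 'c'
  9: (8,7) 2 'cc'

[0, 0, 3, 2, 1, 2, 0, 1, 1, 2]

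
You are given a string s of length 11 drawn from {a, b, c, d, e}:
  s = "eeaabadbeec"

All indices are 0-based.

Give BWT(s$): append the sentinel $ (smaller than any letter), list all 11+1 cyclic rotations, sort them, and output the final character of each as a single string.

rank  rotation      last
    0  $eeaabadbeec  c
    1  aabadbeec$ee  e
    2  abadbeec$eea  a
    3  adbeec$eeaab  b
    4  badbeec$eeaa  a
    5  beec$eeaabad  d
    6  c$eeaabadbee  e
    7  dbeec$eeaaba  a
    8  eaabadbeec$e  e
    9  ec$eeaabadbe  e
   10  eeaabadbeec$  $
   11  eec$eeaabadb  b

ceabadeaee$b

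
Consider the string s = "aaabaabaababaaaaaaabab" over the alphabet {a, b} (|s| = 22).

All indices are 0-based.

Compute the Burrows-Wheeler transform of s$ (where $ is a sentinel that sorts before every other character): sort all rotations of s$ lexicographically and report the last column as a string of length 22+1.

bbaaa$aababbbaaaaaaaaaa

rank  rotation                 last
    0  $aaabaabaababaaaaaaabab  b
    1  aaaaaaabab$aaabaabaabab  b
    2  aaaaaabab$aaabaabaababa  a
    3  aaaaabab$aaabaabaababaa  a
    4  aaaabab$aaabaabaababaaa  a
    5  aaabaabaababaaaaaaabab$  $
    6  aaabab$aaabaabaababaaaa  a
    7  aabaabaababaaaaaaabab$a  a
    8  aabaababaaaaaaabab$aaab  b
    9  aabab$aaabaabaababaaaaa  a
   10  aababaaaaaaabab$aaabaab  b
   11  ab$aaabaabaababaaaaaaab  b
   12  abaaaaaaabab$aaabaabaab  b
   13  abaabaababaaaaaaabab$aa  a
   14  abaababaaaaaaabab$aaaba  a
   15  abab$aaabaabaababaaaaaa  a
   16  ababaaaaaaabab$aaabaaba  a
   17  b$aaabaabaababaaaaaaaba  a
   18  baaaaaaabab$aaabaabaaba  a
   19  baabaababaaaaaaabab$aaa  a
   20  baababaaaaaaabab$aaabaa  a
   21  bab$aaabaabaababaaaaaaa  a
   22  babaaaaaaabab$aaabaabaa  a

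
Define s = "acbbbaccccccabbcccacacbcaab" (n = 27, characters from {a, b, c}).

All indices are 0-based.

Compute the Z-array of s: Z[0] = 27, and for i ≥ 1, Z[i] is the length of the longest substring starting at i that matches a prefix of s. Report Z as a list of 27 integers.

Z[0]=27
i=1: outside box; Z[1]=0
i=2: outside box; Z[2]=0
i=3: outside box; Z[3]=0
i=4: outside box; Z[4]=0
i=5: outside box; Z[5]=2 scan→box=[5,7)
i=6: min(r-i=1, Z[1]=0)=0; Z[6]=0
i=7: outside box; Z[7]=0
i=8: outside box; Z[8]=0
i=9: outside box; Z[9]=0
i=10: outside box; Z[10]=0
i=11: outside box; Z[11]=0
i=12: outside box; Z[12]=1 scan→box=[12,13)
i=13: outside box; Z[13]=0
i=14: outside box; Z[14]=0
i=15: outside box; Z[15]=0
i=16: outside box; Z[16]=0
i=17: outside box; Z[17]=0
i=18: outside box; Z[18]=2 scan→box=[18,20)
i=19: min(r-i=1, Z[1]=0)=0; Z[19]=0
i=20: outside box; Z[20]=3 scan→box=[20,23)
i=21: min(r-i=2, Z[1]=0)=0; Z[21]=0
i=22: min(r-i=1, Z[2]=0)=0; Z[22]=0
i=23: outside box; Z[23]=0
i=24: outside box; Z[24]=1 scan→box=[24,25)
i=25: outside box; Z[25]=1 scan→box=[25,26)
i=26: outside box; Z[26]=0

[27, 0, 0, 0, 0, 2, 0, 0, 0, 0, 0, 0, 1, 0, 0, 0, 0, 0, 2, 0, 3, 0, 0, 0, 1, 1, 0]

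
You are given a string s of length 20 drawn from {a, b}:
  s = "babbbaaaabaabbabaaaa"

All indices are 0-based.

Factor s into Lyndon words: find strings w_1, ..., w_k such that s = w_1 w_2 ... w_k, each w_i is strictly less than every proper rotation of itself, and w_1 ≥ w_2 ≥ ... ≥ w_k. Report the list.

["b", "abbb", "aaaabaabbab", "a", "a", "a", "a"]

emit factor 1: 'b' (i=0, period=1)
emit factor 2: 'abbb' (i=1, period=4)
emit factor 3: 'aaaabaabbab' (i=5, period=11)
emit factor 4: 'a' (i=16, period=1)
emit factor 5: 'a' (i=17, period=1)
emit factor 6: 'a' (i=18, period=1)
emit factor 7: 'a' (i=19, period=1)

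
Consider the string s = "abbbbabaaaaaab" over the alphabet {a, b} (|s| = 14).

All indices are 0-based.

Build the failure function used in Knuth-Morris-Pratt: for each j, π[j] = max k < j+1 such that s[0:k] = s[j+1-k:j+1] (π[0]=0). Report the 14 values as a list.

[0, 0, 0, 0, 0, 1, 2, 1, 1, 1, 1, 1, 1, 2]

π[0] = 0
j=1 s[j]='b': π[1]=0 (border '')
j=2 s[j]='b': π[2]=0 (border '')
j=3 s[j]='b': π[3]=0 (border '')
j=4 s[j]='b': π[4]=0 (border '')
j=5 s[j]='a': π[5]=1 (border 'a')
j=6 s[j]='b': π[6]=2 (border 'ab')
j=7 s[j]='a': k: 2→0; π[7]=1 (border 'a')
j=8 s[j]='a': k: 1→0; π[8]=1 (border 'a')
j=9 s[j]='a': k: 1→0; π[9]=1 (border 'a')
j=10 s[j]='a': k: 1→0; π[10]=1 (border 'a')
j=11 s[j]='a': k: 1→0; π[11]=1 (border 'a')
j=12 s[j]='a': k: 1→0; π[12]=1 (border 'a')
j=13 s[j]='b': π[13]=2 (border 'ab')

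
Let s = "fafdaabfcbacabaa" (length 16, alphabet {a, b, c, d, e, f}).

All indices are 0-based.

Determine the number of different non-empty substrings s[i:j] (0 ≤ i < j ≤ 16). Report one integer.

122

rank→(start, suffix):
  0 → (15, 'a')
  1 → (14, 'aa')
  2 → (4, 'aabfcbacabaa')
  3 → (12, 'abaa')
  4 → (5, 'abfcbacabaa')
  5 → (10, 'acabaa')
  6 → (1, 'afdaabfcbacabaa')
  7 → (13, 'baa')
  8 → (9, 'bacabaa')
  9 → (6, 'bfcbacabaa')
  10 → (11, 'cabaa')
  11 → (8, 'cbacabaa')
  12 → (3, 'daabfcbacabaa')
  13 → (0, 'fafdaabfcbacabaa')
  14 → (7, 'fcbacabaa')
  15 → (2, 'fdaabfcbacabaa')

SA = [15, 14, 4, 12, 5, 10, 1, 13, 9, 6, 11, 8, 3, 0, 7, 2]
[i] adj suffixes → lcp
  [1] 15/14 → 1 ('a')
  [2] 14/4 → 2 ('aa')
  [3] 4/12 → 1 ('a')
  [4] 12/5 → 2 ('ab')
  [5] 5/10 → 1 ('a')
  [6] 10/1 → 1 ('a')
  [7] 1/13 → 0 ('')
  [8] 13/9 → 2 ('ba')
  [9] 9/6 → 1 ('b')
  [10] 6/11 → 0 ('')
  [11] 11/8 → 1 ('c')
  [12] 8/3 → 0 ('')
  [13] 3/0 → 0 ('')
  [14] 0/7 → 1 ('f')
  [15] 7/2 → 1 ('f')

n(n+1)/2 = 16·17/2 = 136
Σ LCP = 0 + 1 + 2 + 1 + 2 + 1 + 1 + 0 + 2 + 1 + 0 + 1 + 0 + 0 + 1 + 1 = 14
distinct = 136 − 14 = 122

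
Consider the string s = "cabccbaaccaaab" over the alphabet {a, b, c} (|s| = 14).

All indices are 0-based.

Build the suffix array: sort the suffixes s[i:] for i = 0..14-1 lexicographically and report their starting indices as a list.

[10, 11, 6, 12, 1, 7, 13, 5, 2, 9, 0, 4, 8, 3]

rank | idx | suffix
   0 |  10 | aaab
   1 |  11 | aab
   2 |   6 | aaccaaab
   3 |  12 | ab
   4 |   1 | abccbaaccaaab
   5 |   7 | accaaab
   6 |  13 | b
   7 |   5 | baaccaaab
   8 |   2 | bccbaaccaaab
   9 |   9 | caaab
  10 |   0 | cabccbaaccaaab
  11 |   4 | cbaaccaaab
  12 |   8 | ccaaab
  13 |   3 | ccbaaccaaab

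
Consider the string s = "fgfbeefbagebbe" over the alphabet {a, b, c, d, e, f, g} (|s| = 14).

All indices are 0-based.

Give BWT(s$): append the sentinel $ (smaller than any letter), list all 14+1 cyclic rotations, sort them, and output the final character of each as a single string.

ebfebfbgbeeg$af

rank  rotation         last
    0  $fgfbeefbagebbe  e
    1  agebbe$fgfbeefb  b
    2  bagebbe$fgfbeef  f
    3  bbe$fgfbeefbage  e
    4  be$fgfbeefbageb  b
    5  beefbagebbe$fgf  f
    6  e$fgfbeefbagebb  b
    7  ebbe$fgfbeefbag  g
    8  eefbagebbe$fgfb  b
    9  efbagebbe$fgfbe  e
   10  fbagebbe$fgfbee  e
   11  fbeefbagebbe$fg  g
   12  fgfbeefbagebbe$  $
   13  gebbe$fgfbeefba  a
   14  gfbeefbagebbe$f  f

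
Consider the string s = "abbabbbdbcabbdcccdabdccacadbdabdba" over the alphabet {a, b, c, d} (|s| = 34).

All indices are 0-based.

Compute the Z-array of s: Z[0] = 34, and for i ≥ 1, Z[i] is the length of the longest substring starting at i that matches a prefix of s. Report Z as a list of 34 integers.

Z[0]=34
i=1: fresh scan; Z[1]=0
i=2: fresh scan; Z[2]=0
i=3: fresh scan; Z[3]=3 extend→box=[3,6)
i=4: min(r-i=2, Z[1]=0)=0; Z[4]=0
i=5: min(r-i=1, Z[2]=0)=0; Z[5]=0
i=6: fresh scan; Z[6]=0
i=7: fresh scan; Z[7]=0
i=8: fresh scan; Z[8]=0
i=9: fresh scan; Z[9]=0
i=10: fresh scan; Z[10]=3 extend→box=[10,13)
i=11: min(r-i=2, Z[1]=0)=0; Z[11]=0
i=12: min(r-i=1, Z[2]=0)=0; Z[12]=0
i=13: fresh scan; Z[13]=0
i=14: fresh scan; Z[14]=0
i=15: fresh scan; Z[15]=0
i=16: fresh scan; Z[16]=0
i=17: fresh scan; Z[17]=0
i=18: fresh scan; Z[18]=2 extend→box=[18,20)
i=19: min(r-i=1, Z[1]=0)=0; Z[19]=0
i=20: fresh scan; Z[20]=0
i=21: fresh scan; Z[21]=0
i=22: fresh scan; Z[22]=0
i=23: fresh scan; Z[23]=1 extend→box=[23,24)
i=24: fresh scan; Z[24]=0
i=25: fresh scan; Z[25]=1 extend→box=[25,26)
i=26: fresh scan; Z[26]=0
i=27: fresh scan; Z[27]=0
i=28: fresh scan; Z[28]=0
i=29: fresh scan; Z[29]=2 extend→box=[29,31)
i=30: min(r-i=1, Z[1]=0)=0; Z[30]=0
i=31: fresh scan; Z[31]=0
i=32: fresh scan; Z[32]=0
i=33: fresh scan; Z[33]=1 extend→box=[33,34)

[34, 0, 0, 3, 0, 0, 0, 0, 0, 0, 3, 0, 0, 0, 0, 0, 0, 0, 2, 0, 0, 0, 0, 1, 0, 1, 0, 0, 0, 2, 0, 0, 0, 1]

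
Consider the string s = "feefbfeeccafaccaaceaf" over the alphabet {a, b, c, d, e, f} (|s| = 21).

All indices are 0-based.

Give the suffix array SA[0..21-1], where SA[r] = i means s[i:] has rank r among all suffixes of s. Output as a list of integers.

[15, 12, 16, 19, 10, 4, 14, 9, 13, 8, 17, 18, 7, 6, 1, 2, 20, 11, 3, 5, 0]

rank→(start, suffix):
  0 → (15, 'aaceaf')
  1 → (12, 'accaaceaf')
  2 → (16, 'aceaf')
  3 → (19, 'af')
  4 → (10, 'afaccaaceaf')
  5 → (4, 'bfeeccafaccaaceaf')
  6 → (14, 'caaceaf')
  7 → (9, 'cafaccaaceaf')
  8 → (13, 'ccaaceaf')
  9 → (8, 'ccafaccaaceaf')
  10 → (17, 'ceaf')
  11 → (18, 'eaf')
  12 → (7, 'eccafaccaaceaf')
  13 → (6, 'eeccafaccaaceaf')
  14 → (1, 'eefbfeeccafaccaaceaf')
  15 → (2, 'efbfeeccafaccaaceaf')
  16 → (20, 'f')
  17 → (11, 'faccaaceaf')
  18 → (3, 'fbfeeccafaccaaceaf')
  19 → (5, 'feeccafaccaaceaf')
  20 → (0, 'feefbfeeccafaccaaceaf')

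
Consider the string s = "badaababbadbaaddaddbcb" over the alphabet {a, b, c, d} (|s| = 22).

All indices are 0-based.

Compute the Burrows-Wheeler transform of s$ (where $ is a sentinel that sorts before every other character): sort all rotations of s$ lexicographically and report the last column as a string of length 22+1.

bdbabbbadcda$badbadadaa

rank  rotation                 last
    0  $badaababbadbaaddaddbcb  b
    1  aababbadbaaddaddbcb$bad  d
    2  aaddaddbcb$badaababbadb  b
    3  ababbadbaaddaddbcb$bada  a
    4  abbadbaaddaddbcb$badaab  b
    5  adaababbadbaaddaddbcb$b  b
    6  adbaaddaddbcb$badaababb  b
    7  addaddbcb$badaababbadba  a
    8  addbcb$badaababbadbaadd  d
    9  b$badaababbadbaaddaddbc  c
   10  baaddaddbcb$badaababbad  d
   11  babbadbaaddaddbcb$badaa  a
   12  badaababbadbaaddaddbcb$  $
   13  badbaaddaddbcb$badaabab  b
   14  bbadbaaddaddbcb$badaaba  a
   15  bcb$badaababbadbaaddadd  d
   16  cb$badaababbadbaaddaddb  b
   17  daababbadbaaddaddbcb$ba  a
   18  daddbcb$badaababbadbaad  d
   19  dbaaddaddbcb$badaababba  a
   20  dbcb$badaababbadbaaddad  d
   21  ddaddbcb$badaababbadbaa  a
   22  ddbcb$badaababbadbaadda  a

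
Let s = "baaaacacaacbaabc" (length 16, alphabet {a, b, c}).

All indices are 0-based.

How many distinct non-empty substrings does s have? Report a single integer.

111

rank | idx | suffix
   0 |   1 | aaaacacaacbaabc
   1 |   2 | aaacacaacbaabc
   2 |  12 | aabc
   3 |   3 | aacacaacbaabc
   4 |   8 | aacbaabc
   5 |  13 | abc
   6 |   6 | acaacbaabc
   7 |   4 | acacaacbaabc
   8 |   9 | acbaabc
   9 |   0 | baaaacacaacbaabc
  10 |  11 | baabc
  11 |  14 | bc
  12 |  15 | c
  13 |   7 | caacbaabc
  14 |   5 | cacaacbaabc
  15 |  10 | cbaabc

SA = [1, 2, 12, 3, 8, 13, 6, 4, 9, 0, 11, 14, 15, 7, 5, 10]
[i] adj suffixes → lcp
  [1] 1/2 → 3 ('aaa')
  [2] 2/12 → 2 ('aa')
  [3] 12/3 → 2 ('aa')
  [4] 3/8 → 3 ('aac')
  [5] 8/13 → 1 ('a')
  [6] 13/6 → 1 ('a')
  [7] 6/4 → 3 ('aca')
  [8] 4/9 → 2 ('ac')
  [9] 9/0 → 0 ('')
  [10] 0/11 → 3 ('baa')
  [11] 11/14 → 1 ('b')
  [12] 14/15 → 0 ('')
  [13] 15/7 → 1 ('c')
  [14] 7/5 → 2 ('ca')
  [15] 5/10 → 1 ('c')

n(n+1)/2 = 16·17/2 = 136
Σ LCP = 0 + 3 + 2 + 2 + 3 + 1 + 1 + 3 + 2 + 0 + 3 + 1 + 0 + 1 + 2 + 1 = 25
distinct = 136 − 25 = 111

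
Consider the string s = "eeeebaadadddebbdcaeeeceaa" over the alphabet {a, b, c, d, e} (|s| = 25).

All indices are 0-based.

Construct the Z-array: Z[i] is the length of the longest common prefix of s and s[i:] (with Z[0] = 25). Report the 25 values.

Z[0]=25
i=1: i≥r, start 0; Z[1]=3 scan→box=[1,4)
i=2: min(r-i=2, Z[1]=3)=2; Z[2]=2
i=3: min(r-i=1, Z[2]=2)=1; Z[3]=1
i=4: i≥r, start 0; Z[4]=0
i=5: i≥r, start 0; Z[5]=0
i=6: i≥r, start 0; Z[6]=0
i=7: i≥r, start 0; Z[7]=0
i=8: i≥r, start 0; Z[8]=0
i=9: i≥r, start 0; Z[9]=0
i=10: i≥r, start 0; Z[10]=0
i=11: i≥r, start 0; Z[11]=0
i=12: i≥r, start 0; Z[12]=1 scan→box=[12,13)
i=13: i≥r, start 0; Z[13]=0
i=14: i≥r, start 0; Z[14]=0
i=15: i≥r, start 0; Z[15]=0
i=16: i≥r, start 0; Z[16]=0
i=17: i≥r, start 0; Z[17]=0
i=18: i≥r, start 0; Z[18]=3 scan→box=[18,21)
i=19: min(r-i=2, Z[1]=3)=2; Z[19]=2
i=20: min(r-i=1, Z[2]=2)=1; Z[20]=1
i=21: i≥r, start 0; Z[21]=0
i=22: i≥r, start 0; Z[22]=1 scan→box=[22,23)
i=23: i≥r, start 0; Z[23]=0
i=24: i≥r, start 0; Z[24]=0

[25, 3, 2, 1, 0, 0, 0, 0, 0, 0, 0, 0, 1, 0, 0, 0, 0, 0, 3, 2, 1, 0, 1, 0, 0]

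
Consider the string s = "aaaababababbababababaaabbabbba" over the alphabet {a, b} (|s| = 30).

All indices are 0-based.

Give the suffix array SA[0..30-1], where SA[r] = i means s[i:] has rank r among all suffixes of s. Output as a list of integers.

rank→(start, suffix):
  0 → (29, 'a')
  1 → (0, 'aaaababababbababababaaabbabbba')
  2 → (1, 'aaababababbababababaaabbabbba')
  3 → (20, 'aaabbabbba')
  4 → (2, 'aababababbababababaaabbabbba')
  5 → (21, 'aabbabbba')
  6 → (18, 'abaaabbabbba')
  7 → (16, 'ababaaabbabbba')
  8 → (14, 'abababaaabbabbba')
  9 → (12, 'ababababaaabbabbba')
  10 → (3, 'ababababbababababaaabbabbba')
  11 → (5, 'abababbababababaaabbabbba')
  12 → (7, 'ababbababababaaabbabbba')
  13 → (9, 'abbababababaaabbabbba')
  14 → (22, 'abbabbba')
  15 → (25, 'abbba')
  16 → (28, 'ba')
  17 → (19, 'baaabbabbba')
  18 → (17, 'babaaabbabbba')
  19 → (15, 'bababaaabbabbba')
  20 → (13, 'babababaaabbabbba')
  21 → (11, 'bababababaaabbabbba')
  22 → (4, 'babababbababababaaabbabbba')
  23 → (6, 'bababbababababaaabbabbba')
  24 → (8, 'babbababababaaabbabbba')
  25 → (24, 'babbba')
  26 → (27, 'bba')
  27 → (10, 'bbababababaaabbabbba')
  28 → (23, 'bbabbba')
  29 → (26, 'bbba')

[29, 0, 1, 20, 2, 21, 18, 16, 14, 12, 3, 5, 7, 9, 22, 25, 28, 19, 17, 15, 13, 11, 4, 6, 8, 24, 27, 10, 23, 26]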